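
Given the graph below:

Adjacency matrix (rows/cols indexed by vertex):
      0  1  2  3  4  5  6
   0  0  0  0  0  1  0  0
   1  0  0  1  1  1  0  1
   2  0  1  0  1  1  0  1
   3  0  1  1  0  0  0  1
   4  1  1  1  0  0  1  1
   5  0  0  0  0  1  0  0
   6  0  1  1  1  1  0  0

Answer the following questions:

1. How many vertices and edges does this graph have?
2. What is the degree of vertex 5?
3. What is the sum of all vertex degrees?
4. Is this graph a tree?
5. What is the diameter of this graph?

Count: 7 vertices, 11 edges.
Vertex 5 has neighbors [4], degree = 1.
Handshaking lemma: 2 * 11 = 22.
A tree on 7 vertices has 6 edges. This graph has 11 edges (5 extra). Not a tree.
Diameter (longest shortest path) = 3.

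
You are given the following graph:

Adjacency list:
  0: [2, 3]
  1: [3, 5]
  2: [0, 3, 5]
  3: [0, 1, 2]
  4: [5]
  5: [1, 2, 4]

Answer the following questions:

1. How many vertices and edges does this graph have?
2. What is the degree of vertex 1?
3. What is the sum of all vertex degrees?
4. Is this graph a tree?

Count: 6 vertices, 7 edges.
Vertex 1 has neighbors [3, 5], degree = 2.
Handshaking lemma: 2 * 7 = 14.
A tree on 6 vertices has 5 edges. This graph has 7 edges (2 extra). Not a tree.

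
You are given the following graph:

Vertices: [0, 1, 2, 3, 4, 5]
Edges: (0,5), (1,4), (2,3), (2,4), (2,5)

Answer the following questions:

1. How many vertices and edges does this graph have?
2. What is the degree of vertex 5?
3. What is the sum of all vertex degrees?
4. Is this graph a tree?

Count: 6 vertices, 5 edges.
Vertex 5 has neighbors [0, 2], degree = 2.
Handshaking lemma: 2 * 5 = 10.
A graph is a tree iff it is connected and has exactly n-1 edges. This graph is connected (all 6 vertices in one component) and has 6-1 = 5 edges. It is a tree.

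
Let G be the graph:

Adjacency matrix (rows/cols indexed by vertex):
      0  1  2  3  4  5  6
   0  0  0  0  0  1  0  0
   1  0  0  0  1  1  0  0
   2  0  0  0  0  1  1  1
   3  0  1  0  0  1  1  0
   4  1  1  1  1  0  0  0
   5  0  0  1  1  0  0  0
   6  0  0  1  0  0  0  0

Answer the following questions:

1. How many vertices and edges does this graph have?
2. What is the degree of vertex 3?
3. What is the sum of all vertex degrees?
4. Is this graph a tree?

Count: 7 vertices, 8 edges.
Vertex 3 has neighbors [1, 4, 5], degree = 3.
Handshaking lemma: 2 * 8 = 16.
A tree on 7 vertices has 6 edges. This graph has 8 edges (2 extra). Not a tree.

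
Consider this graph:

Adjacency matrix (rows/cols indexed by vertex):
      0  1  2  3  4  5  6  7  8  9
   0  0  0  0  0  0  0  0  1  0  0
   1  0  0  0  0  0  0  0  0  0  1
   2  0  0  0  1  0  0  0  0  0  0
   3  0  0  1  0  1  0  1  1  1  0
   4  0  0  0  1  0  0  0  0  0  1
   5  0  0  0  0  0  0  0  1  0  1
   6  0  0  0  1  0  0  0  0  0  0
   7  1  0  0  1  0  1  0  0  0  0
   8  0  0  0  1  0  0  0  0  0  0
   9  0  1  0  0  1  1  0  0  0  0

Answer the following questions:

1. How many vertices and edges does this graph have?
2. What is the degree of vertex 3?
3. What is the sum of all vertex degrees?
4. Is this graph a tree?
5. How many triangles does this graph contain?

Count: 10 vertices, 10 edges.
Vertex 3 has neighbors [2, 4, 6, 7, 8], degree = 5.
Handshaking lemma: 2 * 10 = 20.
A tree on 10 vertices has 9 edges. This graph has 10 edges (1 extra). Not a tree.
Number of triangles = 0.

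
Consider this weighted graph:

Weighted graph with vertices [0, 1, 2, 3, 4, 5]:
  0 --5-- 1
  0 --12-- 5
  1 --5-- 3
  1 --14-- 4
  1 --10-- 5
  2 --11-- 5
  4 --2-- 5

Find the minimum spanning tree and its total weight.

Applying Kruskal's algorithm (sort edges by weight, add if no cycle):
  Add (4,5) w=2
  Add (0,1) w=5
  Add (1,3) w=5
  Add (1,5) w=10
  Add (2,5) w=11
  Skip (0,5) w=12 (creates cycle)
  Skip (1,4) w=14 (creates cycle)
MST weight = 33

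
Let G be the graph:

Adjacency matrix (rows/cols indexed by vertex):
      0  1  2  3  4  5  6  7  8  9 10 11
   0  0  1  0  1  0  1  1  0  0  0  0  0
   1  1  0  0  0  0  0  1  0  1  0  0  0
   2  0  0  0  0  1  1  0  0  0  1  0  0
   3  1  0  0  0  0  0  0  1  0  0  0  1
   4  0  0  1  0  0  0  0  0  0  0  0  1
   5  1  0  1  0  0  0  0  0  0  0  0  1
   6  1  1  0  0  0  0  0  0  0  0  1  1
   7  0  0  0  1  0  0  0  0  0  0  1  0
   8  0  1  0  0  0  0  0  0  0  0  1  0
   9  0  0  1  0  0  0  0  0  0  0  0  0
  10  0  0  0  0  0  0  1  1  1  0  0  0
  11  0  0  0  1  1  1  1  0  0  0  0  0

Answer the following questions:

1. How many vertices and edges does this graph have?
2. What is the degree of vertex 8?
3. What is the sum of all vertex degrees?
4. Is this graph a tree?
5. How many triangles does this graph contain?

Count: 12 vertices, 17 edges.
Vertex 8 has neighbors [1, 10], degree = 2.
Handshaking lemma: 2 * 17 = 34.
A tree on 12 vertices has 11 edges. This graph has 17 edges (6 extra). Not a tree.
Number of triangles = 1.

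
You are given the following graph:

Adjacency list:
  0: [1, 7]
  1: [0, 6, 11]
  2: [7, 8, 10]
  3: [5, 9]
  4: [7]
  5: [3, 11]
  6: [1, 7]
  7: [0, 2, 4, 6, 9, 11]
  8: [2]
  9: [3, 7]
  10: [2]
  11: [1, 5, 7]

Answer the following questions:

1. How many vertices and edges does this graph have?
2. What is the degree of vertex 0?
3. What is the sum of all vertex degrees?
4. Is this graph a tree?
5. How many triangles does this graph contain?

Count: 12 vertices, 14 edges.
Vertex 0 has neighbors [1, 7], degree = 2.
Handshaking lemma: 2 * 14 = 28.
A tree on 12 vertices has 11 edges. This graph has 14 edges (3 extra). Not a tree.
Number of triangles = 0.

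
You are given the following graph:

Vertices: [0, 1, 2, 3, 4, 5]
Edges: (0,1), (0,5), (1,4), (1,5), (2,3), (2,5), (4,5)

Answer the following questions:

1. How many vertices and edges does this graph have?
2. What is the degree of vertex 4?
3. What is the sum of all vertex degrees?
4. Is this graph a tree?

Count: 6 vertices, 7 edges.
Vertex 4 has neighbors [1, 5], degree = 2.
Handshaking lemma: 2 * 7 = 14.
A tree on 6 vertices has 5 edges. This graph has 7 edges (2 extra). Not a tree.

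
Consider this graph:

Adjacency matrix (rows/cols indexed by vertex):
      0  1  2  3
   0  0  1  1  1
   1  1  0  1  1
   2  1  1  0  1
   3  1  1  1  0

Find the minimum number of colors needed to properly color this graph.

The graph has a maximum clique of size 4 (lower bound on chromatic number).
A valid 4-coloring: {0: 0, 1: 1, 2: 2, 3: 3}.
Chromatic number = 4.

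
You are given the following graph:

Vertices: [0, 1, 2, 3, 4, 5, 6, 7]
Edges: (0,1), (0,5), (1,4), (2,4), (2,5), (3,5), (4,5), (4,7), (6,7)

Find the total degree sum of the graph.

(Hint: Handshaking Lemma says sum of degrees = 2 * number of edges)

Count edges: 9 edges.
By Handshaking Lemma: sum of degrees = 2 * 9 = 18.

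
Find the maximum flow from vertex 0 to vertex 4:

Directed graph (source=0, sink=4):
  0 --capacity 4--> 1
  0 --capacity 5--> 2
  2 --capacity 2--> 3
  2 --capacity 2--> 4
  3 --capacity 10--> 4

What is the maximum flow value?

Computing max flow:
  Flow on (0->2): 4/5
  Flow on (2->3): 2/2
  Flow on (2->4): 2/2
  Flow on (3->4): 2/10
Maximum flow = 4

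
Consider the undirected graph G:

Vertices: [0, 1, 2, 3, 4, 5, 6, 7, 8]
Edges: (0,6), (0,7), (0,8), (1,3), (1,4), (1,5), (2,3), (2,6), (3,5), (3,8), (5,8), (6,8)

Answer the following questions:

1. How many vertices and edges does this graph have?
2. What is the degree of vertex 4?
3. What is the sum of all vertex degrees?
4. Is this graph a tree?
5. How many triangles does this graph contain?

Count: 9 vertices, 12 edges.
Vertex 4 has neighbors [1], degree = 1.
Handshaking lemma: 2 * 12 = 24.
A tree on 9 vertices has 8 edges. This graph has 12 edges (4 extra). Not a tree.
Number of triangles = 3.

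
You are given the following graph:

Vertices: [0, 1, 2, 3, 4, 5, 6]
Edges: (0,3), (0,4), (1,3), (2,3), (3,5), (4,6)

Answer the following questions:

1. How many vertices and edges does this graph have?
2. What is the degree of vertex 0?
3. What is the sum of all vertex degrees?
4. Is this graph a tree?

Count: 7 vertices, 6 edges.
Vertex 0 has neighbors [3, 4], degree = 2.
Handshaking lemma: 2 * 6 = 12.
A graph is a tree iff it is connected and has exactly n-1 edges. This graph is connected (all 7 vertices in one component) and has 7-1 = 6 edges. It is a tree.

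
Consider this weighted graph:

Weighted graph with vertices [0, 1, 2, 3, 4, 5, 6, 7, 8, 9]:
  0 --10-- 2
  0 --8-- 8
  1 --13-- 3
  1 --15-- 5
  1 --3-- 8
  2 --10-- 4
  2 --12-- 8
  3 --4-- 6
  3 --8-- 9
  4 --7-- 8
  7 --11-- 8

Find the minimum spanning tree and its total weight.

Applying Kruskal's algorithm (sort edges by weight, add if no cycle):
  Add (1,8) w=3
  Add (3,6) w=4
  Add (4,8) w=7
  Add (0,8) w=8
  Add (3,9) w=8
  Add (0,2) w=10
  Skip (2,4) w=10 (creates cycle)
  Add (7,8) w=11
  Skip (2,8) w=12 (creates cycle)
  Add (1,3) w=13
  Add (1,5) w=15
MST weight = 79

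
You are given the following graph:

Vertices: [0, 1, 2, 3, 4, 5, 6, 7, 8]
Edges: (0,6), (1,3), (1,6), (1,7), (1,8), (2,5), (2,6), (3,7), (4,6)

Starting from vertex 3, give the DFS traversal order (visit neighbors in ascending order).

DFS from vertex 3 (neighbors processed in ascending order):
Visit order: 3, 1, 6, 0, 2, 5, 4, 7, 8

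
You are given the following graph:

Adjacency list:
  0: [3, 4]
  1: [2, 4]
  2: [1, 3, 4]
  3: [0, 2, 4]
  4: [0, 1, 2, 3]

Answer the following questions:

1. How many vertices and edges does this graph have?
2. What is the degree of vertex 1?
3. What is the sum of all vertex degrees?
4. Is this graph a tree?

Count: 5 vertices, 7 edges.
Vertex 1 has neighbors [2, 4], degree = 2.
Handshaking lemma: 2 * 7 = 14.
A tree on 5 vertices has 4 edges. This graph has 7 edges (3 extra). Not a tree.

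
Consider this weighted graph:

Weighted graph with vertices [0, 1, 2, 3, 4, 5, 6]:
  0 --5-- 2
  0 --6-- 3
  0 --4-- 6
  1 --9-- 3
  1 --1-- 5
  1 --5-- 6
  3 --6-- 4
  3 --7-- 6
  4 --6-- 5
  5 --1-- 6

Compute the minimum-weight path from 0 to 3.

Using Dijkstra's algorithm from vertex 0:
Shortest path: 0 -> 3
Total weight: 6 = 6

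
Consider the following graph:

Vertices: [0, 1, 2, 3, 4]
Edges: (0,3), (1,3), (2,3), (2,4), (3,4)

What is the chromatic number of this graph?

The graph has a maximum clique of size 3 (lower bound on chromatic number).
A valid 3-coloring: {0: 1, 1: 1, 2: 1, 3: 0, 4: 2}.
Chromatic number = 3.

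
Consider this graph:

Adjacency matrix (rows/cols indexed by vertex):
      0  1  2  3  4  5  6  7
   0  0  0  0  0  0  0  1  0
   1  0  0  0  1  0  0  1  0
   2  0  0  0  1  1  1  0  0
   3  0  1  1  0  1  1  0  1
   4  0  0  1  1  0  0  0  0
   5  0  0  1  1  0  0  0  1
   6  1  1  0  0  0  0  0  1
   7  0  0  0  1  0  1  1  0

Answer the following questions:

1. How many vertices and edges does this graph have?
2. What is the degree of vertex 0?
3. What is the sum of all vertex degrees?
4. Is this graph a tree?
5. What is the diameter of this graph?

Count: 8 vertices, 11 edges.
Vertex 0 has neighbors [6], degree = 1.
Handshaking lemma: 2 * 11 = 22.
A tree on 8 vertices has 7 edges. This graph has 11 edges (4 extra). Not a tree.
Diameter (longest shortest path) = 4.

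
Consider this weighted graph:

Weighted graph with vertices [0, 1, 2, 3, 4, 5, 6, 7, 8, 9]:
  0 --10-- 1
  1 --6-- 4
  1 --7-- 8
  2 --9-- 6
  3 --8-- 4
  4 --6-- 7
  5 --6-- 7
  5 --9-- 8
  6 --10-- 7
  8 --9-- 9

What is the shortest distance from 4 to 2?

Using Dijkstra's algorithm from vertex 4:
Shortest path: 4 -> 7 -> 6 -> 2
Total weight: 6 + 10 + 9 = 25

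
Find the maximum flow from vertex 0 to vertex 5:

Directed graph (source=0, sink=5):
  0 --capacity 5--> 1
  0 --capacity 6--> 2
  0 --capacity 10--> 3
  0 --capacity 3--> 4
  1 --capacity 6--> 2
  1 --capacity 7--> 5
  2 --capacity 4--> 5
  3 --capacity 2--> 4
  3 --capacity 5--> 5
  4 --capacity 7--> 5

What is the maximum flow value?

Computing max flow:
  Flow on (0->1): 5/5
  Flow on (0->2): 4/6
  Flow on (0->3): 7/10
  Flow on (0->4): 3/3
  Flow on (1->5): 5/7
  Flow on (2->5): 4/4
  Flow on (3->4): 2/2
  Flow on (3->5): 5/5
  Flow on (4->5): 5/7
Maximum flow = 19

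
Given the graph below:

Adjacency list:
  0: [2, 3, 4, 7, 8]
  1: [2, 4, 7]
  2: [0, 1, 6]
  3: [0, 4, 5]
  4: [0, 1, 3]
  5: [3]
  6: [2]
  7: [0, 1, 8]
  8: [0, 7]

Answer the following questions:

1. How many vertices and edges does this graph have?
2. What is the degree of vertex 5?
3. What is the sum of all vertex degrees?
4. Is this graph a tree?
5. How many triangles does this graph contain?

Count: 9 vertices, 12 edges.
Vertex 5 has neighbors [3], degree = 1.
Handshaking lemma: 2 * 12 = 24.
A tree on 9 vertices has 8 edges. This graph has 12 edges (4 extra). Not a tree.
Number of triangles = 2.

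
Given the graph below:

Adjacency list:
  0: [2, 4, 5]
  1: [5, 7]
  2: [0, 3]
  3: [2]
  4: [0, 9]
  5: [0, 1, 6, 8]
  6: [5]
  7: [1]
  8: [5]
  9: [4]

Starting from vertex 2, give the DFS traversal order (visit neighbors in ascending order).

DFS from vertex 2 (neighbors processed in ascending order):
Visit order: 2, 0, 4, 9, 5, 1, 7, 6, 8, 3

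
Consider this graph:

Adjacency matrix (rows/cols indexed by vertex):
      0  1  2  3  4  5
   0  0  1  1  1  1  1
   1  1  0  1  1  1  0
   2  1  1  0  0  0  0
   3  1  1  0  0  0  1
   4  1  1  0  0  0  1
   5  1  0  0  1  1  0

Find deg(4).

Vertex 4 has neighbors [0, 1, 5], so deg(4) = 3.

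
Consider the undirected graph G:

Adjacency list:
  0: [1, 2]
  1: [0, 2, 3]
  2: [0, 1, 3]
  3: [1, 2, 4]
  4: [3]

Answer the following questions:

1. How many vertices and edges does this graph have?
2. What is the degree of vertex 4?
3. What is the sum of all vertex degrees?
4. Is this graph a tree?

Count: 5 vertices, 6 edges.
Vertex 4 has neighbors [3], degree = 1.
Handshaking lemma: 2 * 6 = 12.
A tree on 5 vertices has 4 edges. This graph has 6 edges (2 extra). Not a tree.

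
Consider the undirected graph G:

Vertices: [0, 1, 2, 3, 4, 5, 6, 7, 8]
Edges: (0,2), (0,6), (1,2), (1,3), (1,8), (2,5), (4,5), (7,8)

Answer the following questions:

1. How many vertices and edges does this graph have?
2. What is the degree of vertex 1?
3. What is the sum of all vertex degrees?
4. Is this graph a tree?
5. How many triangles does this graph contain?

Count: 9 vertices, 8 edges.
Vertex 1 has neighbors [2, 3, 8], degree = 3.
Handshaking lemma: 2 * 8 = 16.
A graph is a tree iff it is connected and has exactly n-1 edges. This graph is connected (all 9 vertices in one component) and has 9-1 = 8 edges. It is a tree.
Number of triangles = 0.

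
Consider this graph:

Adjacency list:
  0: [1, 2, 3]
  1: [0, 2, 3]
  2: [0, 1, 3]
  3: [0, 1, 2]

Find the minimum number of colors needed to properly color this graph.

The graph has a maximum clique of size 4 (lower bound on chromatic number).
A valid 4-coloring: {0: 0, 1: 1, 2: 2, 3: 3}.
Chromatic number = 4.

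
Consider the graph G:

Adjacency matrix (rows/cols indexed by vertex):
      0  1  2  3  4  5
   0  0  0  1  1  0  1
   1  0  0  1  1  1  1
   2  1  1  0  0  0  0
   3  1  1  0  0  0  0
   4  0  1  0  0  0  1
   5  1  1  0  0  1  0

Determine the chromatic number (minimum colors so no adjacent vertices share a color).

The graph has a maximum clique of size 3 (lower bound on chromatic number).
A valid 3-coloring: {0: 0, 1: 0, 2: 1, 3: 1, 4: 2, 5: 1}.
Chromatic number = 3.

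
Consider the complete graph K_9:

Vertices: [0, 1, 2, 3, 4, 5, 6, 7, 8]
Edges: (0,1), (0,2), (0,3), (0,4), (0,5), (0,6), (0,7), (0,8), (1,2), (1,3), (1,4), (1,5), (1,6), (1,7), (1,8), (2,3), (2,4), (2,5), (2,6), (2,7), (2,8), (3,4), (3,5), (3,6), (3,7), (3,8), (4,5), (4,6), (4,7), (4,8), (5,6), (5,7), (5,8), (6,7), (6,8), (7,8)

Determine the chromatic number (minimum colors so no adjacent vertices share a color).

In K_9, every vertex is adjacent to every other vertex.
Each vertex needs a unique color.
Chromatic number = 9.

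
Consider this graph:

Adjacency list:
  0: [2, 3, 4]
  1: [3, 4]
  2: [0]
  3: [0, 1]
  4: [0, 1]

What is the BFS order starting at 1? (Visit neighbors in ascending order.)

BFS from vertex 1 (neighbors processed in ascending order):
Visit order: 1, 3, 4, 0, 2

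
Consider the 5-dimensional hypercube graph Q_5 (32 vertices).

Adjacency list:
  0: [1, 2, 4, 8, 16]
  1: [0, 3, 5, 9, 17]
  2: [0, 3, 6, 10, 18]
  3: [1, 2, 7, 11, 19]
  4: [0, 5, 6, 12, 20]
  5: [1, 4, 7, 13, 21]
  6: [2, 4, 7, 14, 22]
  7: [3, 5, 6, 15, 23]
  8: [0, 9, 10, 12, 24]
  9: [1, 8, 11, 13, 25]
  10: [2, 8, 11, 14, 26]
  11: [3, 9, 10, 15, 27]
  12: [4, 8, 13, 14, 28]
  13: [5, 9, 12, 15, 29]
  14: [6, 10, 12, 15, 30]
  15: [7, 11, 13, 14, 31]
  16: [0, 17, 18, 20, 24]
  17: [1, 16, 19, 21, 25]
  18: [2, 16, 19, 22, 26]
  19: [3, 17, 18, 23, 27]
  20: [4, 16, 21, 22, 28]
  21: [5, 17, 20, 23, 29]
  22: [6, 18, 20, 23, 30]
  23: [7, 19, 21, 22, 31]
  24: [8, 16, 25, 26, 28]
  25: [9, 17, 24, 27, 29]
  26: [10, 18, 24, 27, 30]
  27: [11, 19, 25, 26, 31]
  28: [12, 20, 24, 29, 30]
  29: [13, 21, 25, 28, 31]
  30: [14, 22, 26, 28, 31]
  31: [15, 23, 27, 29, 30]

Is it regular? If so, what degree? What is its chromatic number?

In Q_5, every vertex has exactly 5 neighbors (flip one of 5 bits), so it is 5-regular.
Q_5 is bipartite (partition by bit-parity), so chromatic number = 2.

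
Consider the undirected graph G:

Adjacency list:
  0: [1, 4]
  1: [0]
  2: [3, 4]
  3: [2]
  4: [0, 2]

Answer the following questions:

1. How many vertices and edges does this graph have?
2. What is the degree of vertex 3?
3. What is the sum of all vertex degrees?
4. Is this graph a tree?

Count: 5 vertices, 4 edges.
Vertex 3 has neighbors [2], degree = 1.
Handshaking lemma: 2 * 4 = 8.
A graph is a tree iff it is connected and has exactly n-1 edges. This graph is connected (all 5 vertices in one component) and has 5-1 = 4 edges. It is a tree.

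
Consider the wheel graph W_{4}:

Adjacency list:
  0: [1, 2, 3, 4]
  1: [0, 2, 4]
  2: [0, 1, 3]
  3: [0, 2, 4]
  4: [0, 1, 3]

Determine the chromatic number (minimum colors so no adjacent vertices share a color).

W_{4} = C_{4} plus a hub adjacent to every cycle vertex.
The outer cycle needs 2 colors (even cycle); the hub is adjacent to all of them so needs a fresh color.
Chromatic number = 2 + 1 = 3.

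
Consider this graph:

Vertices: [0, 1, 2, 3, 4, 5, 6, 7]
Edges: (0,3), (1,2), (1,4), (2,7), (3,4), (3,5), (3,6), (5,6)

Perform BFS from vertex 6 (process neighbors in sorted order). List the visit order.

BFS from vertex 6 (neighbors processed in ascending order):
Visit order: 6, 3, 5, 0, 4, 1, 2, 7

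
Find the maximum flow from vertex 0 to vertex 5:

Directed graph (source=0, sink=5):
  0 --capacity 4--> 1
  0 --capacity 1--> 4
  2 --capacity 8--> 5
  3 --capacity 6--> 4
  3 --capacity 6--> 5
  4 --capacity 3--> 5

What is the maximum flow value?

Computing max flow:
  Flow on (0->4): 1/1
  Flow on (4->5): 1/3
Maximum flow = 1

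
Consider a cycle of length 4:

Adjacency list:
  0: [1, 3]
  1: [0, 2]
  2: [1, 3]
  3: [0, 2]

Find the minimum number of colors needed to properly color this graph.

This is an even cycle (C_4). Even cycles are bipartite.
Chromatic number = 2.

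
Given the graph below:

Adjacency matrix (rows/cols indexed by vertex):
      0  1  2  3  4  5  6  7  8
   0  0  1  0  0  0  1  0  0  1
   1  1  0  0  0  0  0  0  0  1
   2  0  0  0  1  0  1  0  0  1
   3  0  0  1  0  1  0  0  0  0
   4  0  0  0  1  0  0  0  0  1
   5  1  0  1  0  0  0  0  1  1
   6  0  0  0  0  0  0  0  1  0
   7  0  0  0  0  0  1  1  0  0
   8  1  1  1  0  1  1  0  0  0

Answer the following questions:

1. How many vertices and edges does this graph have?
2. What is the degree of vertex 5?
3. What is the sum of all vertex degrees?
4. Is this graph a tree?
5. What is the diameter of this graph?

Count: 9 vertices, 12 edges.
Vertex 5 has neighbors [0, 2, 7, 8], degree = 4.
Handshaking lemma: 2 * 12 = 24.
A tree on 9 vertices has 8 edges. This graph has 12 edges (4 extra). Not a tree.
Diameter (longest shortest path) = 4.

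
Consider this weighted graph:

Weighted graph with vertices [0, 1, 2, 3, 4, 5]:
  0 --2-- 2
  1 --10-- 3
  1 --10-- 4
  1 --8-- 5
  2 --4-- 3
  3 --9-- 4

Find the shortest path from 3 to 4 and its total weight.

Using Dijkstra's algorithm from vertex 3:
Shortest path: 3 -> 4
Total weight: 9 = 9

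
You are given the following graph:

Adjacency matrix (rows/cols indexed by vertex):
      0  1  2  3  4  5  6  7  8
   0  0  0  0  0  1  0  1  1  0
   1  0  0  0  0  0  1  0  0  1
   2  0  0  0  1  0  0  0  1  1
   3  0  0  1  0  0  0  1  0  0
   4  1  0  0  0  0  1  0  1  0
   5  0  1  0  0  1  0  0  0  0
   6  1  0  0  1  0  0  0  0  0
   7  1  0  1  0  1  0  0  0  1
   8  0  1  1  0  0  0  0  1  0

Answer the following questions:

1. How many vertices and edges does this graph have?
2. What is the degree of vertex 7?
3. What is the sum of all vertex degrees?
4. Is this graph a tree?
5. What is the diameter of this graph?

Count: 9 vertices, 12 edges.
Vertex 7 has neighbors [0, 2, 4, 8], degree = 4.
Handshaking lemma: 2 * 12 = 24.
A tree on 9 vertices has 8 edges. This graph has 12 edges (4 extra). Not a tree.
Diameter (longest shortest path) = 4.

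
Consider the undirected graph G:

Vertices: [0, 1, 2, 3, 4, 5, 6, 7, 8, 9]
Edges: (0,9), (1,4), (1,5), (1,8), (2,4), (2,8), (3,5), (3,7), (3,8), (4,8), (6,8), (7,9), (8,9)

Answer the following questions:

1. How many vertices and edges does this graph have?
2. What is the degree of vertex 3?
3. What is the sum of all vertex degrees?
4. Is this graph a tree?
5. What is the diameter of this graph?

Count: 10 vertices, 13 edges.
Vertex 3 has neighbors [5, 7, 8], degree = 3.
Handshaking lemma: 2 * 13 = 26.
A tree on 10 vertices has 9 edges. This graph has 13 edges (4 extra). Not a tree.
Diameter (longest shortest path) = 4.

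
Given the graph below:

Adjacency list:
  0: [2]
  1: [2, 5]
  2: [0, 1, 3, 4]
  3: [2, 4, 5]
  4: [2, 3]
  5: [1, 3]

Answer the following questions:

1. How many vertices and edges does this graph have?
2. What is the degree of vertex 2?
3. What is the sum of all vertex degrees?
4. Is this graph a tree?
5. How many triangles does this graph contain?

Count: 6 vertices, 7 edges.
Vertex 2 has neighbors [0, 1, 3, 4], degree = 4.
Handshaking lemma: 2 * 7 = 14.
A tree on 6 vertices has 5 edges. This graph has 7 edges (2 extra). Not a tree.
Number of triangles = 1.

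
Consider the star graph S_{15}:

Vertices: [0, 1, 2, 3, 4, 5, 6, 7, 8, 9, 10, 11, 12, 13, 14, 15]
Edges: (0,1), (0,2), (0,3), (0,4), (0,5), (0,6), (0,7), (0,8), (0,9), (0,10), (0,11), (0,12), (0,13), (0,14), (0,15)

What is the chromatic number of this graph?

S_{15} has one hub adjacent to 15 leaves; leaves are pairwise non-adjacent.
Color the hub 0 and every leaf 1.
Chromatic number = 2.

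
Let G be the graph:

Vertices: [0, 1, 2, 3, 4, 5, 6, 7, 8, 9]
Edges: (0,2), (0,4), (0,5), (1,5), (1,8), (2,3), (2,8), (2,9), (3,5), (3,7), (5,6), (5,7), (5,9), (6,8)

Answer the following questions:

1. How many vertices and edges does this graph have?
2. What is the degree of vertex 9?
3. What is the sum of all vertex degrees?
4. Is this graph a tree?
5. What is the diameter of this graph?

Count: 10 vertices, 14 edges.
Vertex 9 has neighbors [2, 5], degree = 2.
Handshaking lemma: 2 * 14 = 28.
A tree on 10 vertices has 9 edges. This graph has 14 edges (5 extra). Not a tree.
Diameter (longest shortest path) = 3.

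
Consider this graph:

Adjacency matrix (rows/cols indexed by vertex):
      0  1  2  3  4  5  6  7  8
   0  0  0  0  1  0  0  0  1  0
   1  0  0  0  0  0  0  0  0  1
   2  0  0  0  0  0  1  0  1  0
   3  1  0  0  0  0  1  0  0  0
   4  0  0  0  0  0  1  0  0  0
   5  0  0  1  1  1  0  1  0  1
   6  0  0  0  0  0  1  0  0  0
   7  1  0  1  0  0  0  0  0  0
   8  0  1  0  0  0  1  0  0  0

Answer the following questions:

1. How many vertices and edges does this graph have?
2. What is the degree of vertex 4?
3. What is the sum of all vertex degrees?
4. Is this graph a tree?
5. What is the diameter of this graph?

Count: 9 vertices, 9 edges.
Vertex 4 has neighbors [5], degree = 1.
Handshaking lemma: 2 * 9 = 18.
A tree on 9 vertices has 8 edges. This graph has 9 edges (1 extra). Not a tree.
Diameter (longest shortest path) = 4.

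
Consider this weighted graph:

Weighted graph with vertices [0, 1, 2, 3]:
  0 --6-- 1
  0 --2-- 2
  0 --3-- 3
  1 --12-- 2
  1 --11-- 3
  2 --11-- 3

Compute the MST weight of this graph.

Applying Kruskal's algorithm (sort edges by weight, add if no cycle):
  Add (0,2) w=2
  Add (0,3) w=3
  Add (0,1) w=6
  Skip (1,3) w=11 (creates cycle)
  Skip (2,3) w=11 (creates cycle)
  Skip (1,2) w=12 (creates cycle)
MST weight = 11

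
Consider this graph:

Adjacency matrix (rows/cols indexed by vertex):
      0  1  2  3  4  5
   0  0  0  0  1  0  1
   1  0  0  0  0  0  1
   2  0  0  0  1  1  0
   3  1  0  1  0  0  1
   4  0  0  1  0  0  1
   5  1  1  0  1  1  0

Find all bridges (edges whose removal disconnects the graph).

A bridge is an edge whose removal increases the number of connected components.
Bridges found: (1,5)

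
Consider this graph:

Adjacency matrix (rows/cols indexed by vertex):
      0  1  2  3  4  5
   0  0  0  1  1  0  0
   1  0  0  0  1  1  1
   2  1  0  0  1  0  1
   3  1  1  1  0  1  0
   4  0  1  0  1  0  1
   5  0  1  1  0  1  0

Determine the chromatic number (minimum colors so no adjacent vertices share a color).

The graph has a maximum clique of size 3 (lower bound on chromatic number).
A valid 3-coloring: {0: 2, 1: 1, 2: 1, 3: 0, 4: 2, 5: 0}.
Chromatic number = 3.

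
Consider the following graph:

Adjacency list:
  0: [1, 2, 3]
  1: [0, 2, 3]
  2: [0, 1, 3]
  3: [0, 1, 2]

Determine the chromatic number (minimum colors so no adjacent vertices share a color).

The graph has a maximum clique of size 4 (lower bound on chromatic number).
A valid 4-coloring: {0: 0, 1: 1, 2: 2, 3: 3}.
Chromatic number = 4.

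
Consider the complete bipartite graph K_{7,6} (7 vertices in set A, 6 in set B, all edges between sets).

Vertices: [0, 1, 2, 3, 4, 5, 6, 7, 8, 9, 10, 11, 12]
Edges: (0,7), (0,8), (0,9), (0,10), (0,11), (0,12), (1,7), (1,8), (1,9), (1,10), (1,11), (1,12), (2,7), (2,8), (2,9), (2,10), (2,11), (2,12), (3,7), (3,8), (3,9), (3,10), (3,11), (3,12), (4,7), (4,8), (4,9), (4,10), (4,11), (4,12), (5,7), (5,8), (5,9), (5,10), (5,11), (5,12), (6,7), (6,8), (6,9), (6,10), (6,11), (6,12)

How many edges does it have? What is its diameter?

K_{7,6} has 7 * 6 = 42 edges.
Any vertex reaches any opposite-side vertex in 1 step; same-side vertices reach in 2 steps via any opposite-side vertex.
Diameter = 2.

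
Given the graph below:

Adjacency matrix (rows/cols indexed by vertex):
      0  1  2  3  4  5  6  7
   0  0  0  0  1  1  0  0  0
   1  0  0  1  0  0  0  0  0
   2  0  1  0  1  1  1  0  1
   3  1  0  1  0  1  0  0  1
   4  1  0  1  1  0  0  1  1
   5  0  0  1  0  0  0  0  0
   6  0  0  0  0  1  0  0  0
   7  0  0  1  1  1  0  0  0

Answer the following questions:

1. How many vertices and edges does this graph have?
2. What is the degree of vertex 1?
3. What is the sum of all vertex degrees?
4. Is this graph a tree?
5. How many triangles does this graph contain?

Count: 8 vertices, 11 edges.
Vertex 1 has neighbors [2], degree = 1.
Handshaking lemma: 2 * 11 = 22.
A tree on 8 vertices has 7 edges. This graph has 11 edges (4 extra). Not a tree.
Number of triangles = 5.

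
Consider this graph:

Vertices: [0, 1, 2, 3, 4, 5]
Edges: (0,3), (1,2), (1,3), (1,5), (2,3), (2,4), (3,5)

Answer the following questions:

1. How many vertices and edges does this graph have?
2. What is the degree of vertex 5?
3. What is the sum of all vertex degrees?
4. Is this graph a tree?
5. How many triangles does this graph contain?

Count: 6 vertices, 7 edges.
Vertex 5 has neighbors [1, 3], degree = 2.
Handshaking lemma: 2 * 7 = 14.
A tree on 6 vertices has 5 edges. This graph has 7 edges (2 extra). Not a tree.
Number of triangles = 2.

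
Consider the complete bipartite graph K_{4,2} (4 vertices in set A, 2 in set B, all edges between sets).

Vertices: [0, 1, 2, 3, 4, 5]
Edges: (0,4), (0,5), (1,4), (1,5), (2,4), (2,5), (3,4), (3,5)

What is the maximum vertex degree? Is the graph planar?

Set-A vertices have degree 2; set-B vertices have degree 4. Maximum degree = max(4,2) = 4.
min(4,2) <= 2, so K_{4,2} avoids a K_{3,3} subdivision and is planar.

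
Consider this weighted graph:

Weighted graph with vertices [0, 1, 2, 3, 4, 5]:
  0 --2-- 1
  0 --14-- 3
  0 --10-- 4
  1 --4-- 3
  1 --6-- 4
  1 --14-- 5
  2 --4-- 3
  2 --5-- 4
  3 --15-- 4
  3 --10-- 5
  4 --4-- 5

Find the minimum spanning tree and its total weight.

Applying Kruskal's algorithm (sort edges by weight, add if no cycle):
  Add (0,1) w=2
  Add (1,3) w=4
  Add (2,3) w=4
  Add (4,5) w=4
  Add (2,4) w=5
  Skip (1,4) w=6 (creates cycle)
  Skip (0,4) w=10 (creates cycle)
  Skip (3,5) w=10 (creates cycle)
  Skip (0,3) w=14 (creates cycle)
  Skip (1,5) w=14 (creates cycle)
  Skip (3,4) w=15 (creates cycle)
MST weight = 19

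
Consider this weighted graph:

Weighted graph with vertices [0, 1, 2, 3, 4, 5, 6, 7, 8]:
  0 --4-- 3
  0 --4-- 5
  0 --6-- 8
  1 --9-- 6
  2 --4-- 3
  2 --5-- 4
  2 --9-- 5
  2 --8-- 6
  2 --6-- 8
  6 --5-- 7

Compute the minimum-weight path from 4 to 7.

Using Dijkstra's algorithm from vertex 4:
Shortest path: 4 -> 2 -> 6 -> 7
Total weight: 5 + 8 + 5 = 18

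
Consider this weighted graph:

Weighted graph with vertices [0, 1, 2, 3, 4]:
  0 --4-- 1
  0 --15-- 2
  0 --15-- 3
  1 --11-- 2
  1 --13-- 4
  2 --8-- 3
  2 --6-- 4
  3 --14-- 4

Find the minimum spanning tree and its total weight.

Applying Kruskal's algorithm (sort edges by weight, add if no cycle):
  Add (0,1) w=4
  Add (2,4) w=6
  Add (2,3) w=8
  Add (1,2) w=11
  Skip (1,4) w=13 (creates cycle)
  Skip (3,4) w=14 (creates cycle)
  Skip (0,2) w=15 (creates cycle)
  Skip (0,3) w=15 (creates cycle)
MST weight = 29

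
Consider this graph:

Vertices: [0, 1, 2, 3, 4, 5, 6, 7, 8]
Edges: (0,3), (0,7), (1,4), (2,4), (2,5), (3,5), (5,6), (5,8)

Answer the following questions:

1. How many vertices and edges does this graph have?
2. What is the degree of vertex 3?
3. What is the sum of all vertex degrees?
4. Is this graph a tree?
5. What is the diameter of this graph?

Count: 9 vertices, 8 edges.
Vertex 3 has neighbors [0, 5], degree = 2.
Handshaking lemma: 2 * 8 = 16.
A graph is a tree iff it is connected and has exactly n-1 edges. This graph is connected (all 9 vertices in one component) and has 9-1 = 8 edges. It is a tree.
Diameter (longest shortest path) = 6.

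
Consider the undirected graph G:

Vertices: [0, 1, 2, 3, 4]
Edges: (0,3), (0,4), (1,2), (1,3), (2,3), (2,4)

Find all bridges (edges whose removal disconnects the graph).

No bridges found. The graph is 2-edge-connected (no single edge removal disconnects it).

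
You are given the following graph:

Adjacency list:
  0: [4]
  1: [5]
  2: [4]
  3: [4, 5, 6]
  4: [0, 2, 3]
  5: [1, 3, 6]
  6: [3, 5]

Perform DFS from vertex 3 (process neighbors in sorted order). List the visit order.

DFS from vertex 3 (neighbors processed in ascending order):
Visit order: 3, 4, 0, 2, 5, 1, 6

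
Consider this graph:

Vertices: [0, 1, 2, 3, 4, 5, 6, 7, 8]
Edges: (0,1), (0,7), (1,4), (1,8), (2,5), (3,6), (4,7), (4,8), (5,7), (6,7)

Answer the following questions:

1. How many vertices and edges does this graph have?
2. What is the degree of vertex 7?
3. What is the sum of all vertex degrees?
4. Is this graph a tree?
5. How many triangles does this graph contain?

Count: 9 vertices, 10 edges.
Vertex 7 has neighbors [0, 4, 5, 6], degree = 4.
Handshaking lemma: 2 * 10 = 20.
A tree on 9 vertices has 8 edges. This graph has 10 edges (2 extra). Not a tree.
Number of triangles = 1.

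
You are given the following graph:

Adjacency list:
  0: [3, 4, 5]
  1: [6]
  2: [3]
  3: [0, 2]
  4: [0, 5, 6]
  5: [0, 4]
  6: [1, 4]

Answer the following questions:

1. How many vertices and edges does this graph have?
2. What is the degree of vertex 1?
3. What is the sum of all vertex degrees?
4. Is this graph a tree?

Count: 7 vertices, 7 edges.
Vertex 1 has neighbors [6], degree = 1.
Handshaking lemma: 2 * 7 = 14.
A tree on 7 vertices has 6 edges. This graph has 7 edges (1 extra). Not a tree.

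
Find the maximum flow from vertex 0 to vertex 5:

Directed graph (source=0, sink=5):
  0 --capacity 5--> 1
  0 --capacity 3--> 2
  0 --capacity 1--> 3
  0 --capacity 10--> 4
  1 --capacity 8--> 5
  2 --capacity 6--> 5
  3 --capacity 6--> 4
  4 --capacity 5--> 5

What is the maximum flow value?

Computing max flow:
  Flow on (0->1): 5/5
  Flow on (0->2): 3/3
  Flow on (0->4): 5/10
  Flow on (1->5): 5/8
  Flow on (2->5): 3/6
  Flow on (4->5): 5/5
Maximum flow = 13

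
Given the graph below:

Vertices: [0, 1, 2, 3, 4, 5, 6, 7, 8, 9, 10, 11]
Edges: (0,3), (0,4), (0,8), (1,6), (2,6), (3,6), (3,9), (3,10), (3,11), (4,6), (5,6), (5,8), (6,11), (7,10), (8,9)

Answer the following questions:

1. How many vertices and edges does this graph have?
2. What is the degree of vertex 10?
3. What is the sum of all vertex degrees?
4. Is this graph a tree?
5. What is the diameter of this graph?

Count: 12 vertices, 15 edges.
Vertex 10 has neighbors [3, 7], degree = 2.
Handshaking lemma: 2 * 15 = 30.
A tree on 12 vertices has 11 edges. This graph has 15 edges (4 extra). Not a tree.
Diameter (longest shortest path) = 4.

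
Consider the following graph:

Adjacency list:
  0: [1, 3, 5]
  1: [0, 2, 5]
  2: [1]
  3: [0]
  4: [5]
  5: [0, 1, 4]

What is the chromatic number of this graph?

The graph has a maximum clique of size 3 (lower bound on chromatic number).
A valid 3-coloring: {0: 0, 1: 1, 2: 0, 3: 1, 4: 0, 5: 2}.
Chromatic number = 3.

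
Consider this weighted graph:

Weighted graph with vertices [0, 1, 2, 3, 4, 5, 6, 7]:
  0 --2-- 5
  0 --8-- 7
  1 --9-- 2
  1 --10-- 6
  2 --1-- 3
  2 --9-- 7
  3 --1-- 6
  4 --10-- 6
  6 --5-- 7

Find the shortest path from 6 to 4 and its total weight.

Using Dijkstra's algorithm from vertex 6:
Shortest path: 6 -> 4
Total weight: 10 = 10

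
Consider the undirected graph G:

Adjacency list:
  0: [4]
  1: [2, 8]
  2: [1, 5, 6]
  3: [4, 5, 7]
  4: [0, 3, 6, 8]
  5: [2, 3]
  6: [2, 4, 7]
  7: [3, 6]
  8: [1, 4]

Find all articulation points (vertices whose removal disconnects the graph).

An articulation point is a vertex whose removal disconnects the graph.
Articulation points: [4]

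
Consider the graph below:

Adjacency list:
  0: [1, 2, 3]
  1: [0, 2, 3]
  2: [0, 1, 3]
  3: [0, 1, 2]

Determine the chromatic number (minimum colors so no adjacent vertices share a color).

The graph has a maximum clique of size 4 (lower bound on chromatic number).
A valid 4-coloring: {0: 0, 1: 1, 2: 2, 3: 3}.
Chromatic number = 4.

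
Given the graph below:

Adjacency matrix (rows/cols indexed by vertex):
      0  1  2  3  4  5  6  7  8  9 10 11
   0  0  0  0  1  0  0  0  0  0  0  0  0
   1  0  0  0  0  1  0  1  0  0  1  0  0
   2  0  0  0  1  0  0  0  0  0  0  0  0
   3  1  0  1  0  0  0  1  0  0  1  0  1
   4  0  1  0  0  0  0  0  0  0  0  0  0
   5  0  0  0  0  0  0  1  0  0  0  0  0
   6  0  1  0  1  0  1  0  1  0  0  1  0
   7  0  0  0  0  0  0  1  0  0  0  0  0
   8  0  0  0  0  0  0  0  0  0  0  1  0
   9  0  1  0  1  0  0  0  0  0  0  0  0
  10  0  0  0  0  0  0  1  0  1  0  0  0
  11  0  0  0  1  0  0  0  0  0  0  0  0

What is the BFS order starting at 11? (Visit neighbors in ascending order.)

BFS from vertex 11 (neighbors processed in ascending order):
Visit order: 11, 3, 0, 2, 6, 9, 1, 5, 7, 10, 4, 8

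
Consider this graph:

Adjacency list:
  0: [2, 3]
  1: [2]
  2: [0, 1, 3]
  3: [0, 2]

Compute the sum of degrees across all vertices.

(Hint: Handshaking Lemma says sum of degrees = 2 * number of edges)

Count edges: 4 edges.
By Handshaking Lemma: sum of degrees = 2 * 4 = 8.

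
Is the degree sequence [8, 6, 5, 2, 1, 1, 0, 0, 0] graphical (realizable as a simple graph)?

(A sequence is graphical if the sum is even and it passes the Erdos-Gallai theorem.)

Sum of degrees = 23. Sum is odd, so the sequence is NOT graphical.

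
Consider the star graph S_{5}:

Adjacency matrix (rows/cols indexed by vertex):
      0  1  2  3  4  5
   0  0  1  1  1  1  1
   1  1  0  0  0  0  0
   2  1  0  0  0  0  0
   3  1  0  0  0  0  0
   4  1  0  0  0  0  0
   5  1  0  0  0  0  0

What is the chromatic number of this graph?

S_{5} has one hub adjacent to 5 leaves; leaves are pairwise non-adjacent.
Color the hub 0 and every leaf 1.
Chromatic number = 2.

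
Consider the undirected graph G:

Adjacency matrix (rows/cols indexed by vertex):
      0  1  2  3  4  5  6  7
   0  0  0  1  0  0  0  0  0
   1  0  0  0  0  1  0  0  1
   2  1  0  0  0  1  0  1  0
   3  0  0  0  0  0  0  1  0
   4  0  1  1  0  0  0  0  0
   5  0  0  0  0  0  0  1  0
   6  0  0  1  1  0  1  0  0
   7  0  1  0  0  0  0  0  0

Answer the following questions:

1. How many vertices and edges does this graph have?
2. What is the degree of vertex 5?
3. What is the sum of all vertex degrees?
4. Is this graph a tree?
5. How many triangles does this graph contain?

Count: 8 vertices, 7 edges.
Vertex 5 has neighbors [6], degree = 1.
Handshaking lemma: 2 * 7 = 14.
A graph is a tree iff it is connected and has exactly n-1 edges. This graph is connected (all 8 vertices in one component) and has 8-1 = 7 edges. It is a tree.
Number of triangles = 0.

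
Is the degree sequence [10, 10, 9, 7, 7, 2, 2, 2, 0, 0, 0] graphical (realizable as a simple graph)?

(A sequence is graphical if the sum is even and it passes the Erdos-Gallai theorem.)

Sum of degrees = 49. Sum is odd, so the sequence is NOT graphical.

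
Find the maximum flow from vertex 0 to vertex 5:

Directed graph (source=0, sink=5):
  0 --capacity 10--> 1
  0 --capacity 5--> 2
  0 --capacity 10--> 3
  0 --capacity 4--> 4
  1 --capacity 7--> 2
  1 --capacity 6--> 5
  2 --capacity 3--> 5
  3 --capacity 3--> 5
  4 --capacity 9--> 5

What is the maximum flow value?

Computing max flow:
  Flow on (0->1): 6/10
  Flow on (0->2): 3/5
  Flow on (0->3): 3/10
  Flow on (0->4): 4/4
  Flow on (1->5): 6/6
  Flow on (2->5): 3/3
  Flow on (3->5): 3/3
  Flow on (4->5): 4/9
Maximum flow = 16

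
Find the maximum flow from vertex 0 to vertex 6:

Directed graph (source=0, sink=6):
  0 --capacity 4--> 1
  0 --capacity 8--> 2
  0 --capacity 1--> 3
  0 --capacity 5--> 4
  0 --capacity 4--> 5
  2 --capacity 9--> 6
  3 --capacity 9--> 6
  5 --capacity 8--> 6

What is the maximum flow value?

Computing max flow:
  Flow on (0->2): 8/8
  Flow on (0->3): 1/1
  Flow on (0->5): 4/4
  Flow on (2->6): 8/9
  Flow on (3->6): 1/9
  Flow on (5->6): 4/8
Maximum flow = 13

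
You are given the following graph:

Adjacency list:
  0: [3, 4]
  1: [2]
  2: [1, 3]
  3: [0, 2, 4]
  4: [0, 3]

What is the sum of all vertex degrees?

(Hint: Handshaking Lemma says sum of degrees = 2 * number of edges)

Count edges: 5 edges.
By Handshaking Lemma: sum of degrees = 2 * 5 = 10.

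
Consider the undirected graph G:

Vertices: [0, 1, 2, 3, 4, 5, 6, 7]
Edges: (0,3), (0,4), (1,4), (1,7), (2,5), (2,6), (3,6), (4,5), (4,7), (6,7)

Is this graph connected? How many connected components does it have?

Checking connectivity: the graph has 1 connected component(s).
All vertices are reachable from each other. The graph IS connected.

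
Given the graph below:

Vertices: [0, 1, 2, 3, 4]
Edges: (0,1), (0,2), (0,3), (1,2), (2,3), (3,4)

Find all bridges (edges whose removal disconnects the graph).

A bridge is an edge whose removal increases the number of connected components.
Bridges found: (3,4)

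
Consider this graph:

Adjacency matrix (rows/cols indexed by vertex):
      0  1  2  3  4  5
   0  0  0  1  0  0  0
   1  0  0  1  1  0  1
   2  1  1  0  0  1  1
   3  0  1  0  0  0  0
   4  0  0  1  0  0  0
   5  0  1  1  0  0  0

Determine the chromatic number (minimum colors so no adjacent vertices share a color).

The graph has a maximum clique of size 3 (lower bound on chromatic number).
A valid 3-coloring: {0: 1, 1: 1, 2: 0, 3: 0, 4: 1, 5: 2}.
Chromatic number = 3.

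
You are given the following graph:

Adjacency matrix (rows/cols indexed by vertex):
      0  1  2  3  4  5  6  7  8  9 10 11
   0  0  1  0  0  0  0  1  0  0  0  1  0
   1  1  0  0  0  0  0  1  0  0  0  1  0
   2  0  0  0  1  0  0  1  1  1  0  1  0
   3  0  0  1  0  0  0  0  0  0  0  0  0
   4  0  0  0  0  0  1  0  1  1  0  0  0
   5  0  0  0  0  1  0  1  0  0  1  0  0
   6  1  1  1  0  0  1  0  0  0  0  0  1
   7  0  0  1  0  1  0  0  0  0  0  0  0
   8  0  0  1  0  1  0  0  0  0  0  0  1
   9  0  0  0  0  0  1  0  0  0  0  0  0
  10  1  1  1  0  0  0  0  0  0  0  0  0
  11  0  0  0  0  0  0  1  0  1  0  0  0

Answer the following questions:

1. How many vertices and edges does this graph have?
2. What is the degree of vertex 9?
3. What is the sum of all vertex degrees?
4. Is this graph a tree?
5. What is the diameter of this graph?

Count: 12 vertices, 17 edges.
Vertex 9 has neighbors [5], degree = 1.
Handshaking lemma: 2 * 17 = 34.
A tree on 12 vertices has 11 edges. This graph has 17 edges (6 extra). Not a tree.
Diameter (longest shortest path) = 4.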